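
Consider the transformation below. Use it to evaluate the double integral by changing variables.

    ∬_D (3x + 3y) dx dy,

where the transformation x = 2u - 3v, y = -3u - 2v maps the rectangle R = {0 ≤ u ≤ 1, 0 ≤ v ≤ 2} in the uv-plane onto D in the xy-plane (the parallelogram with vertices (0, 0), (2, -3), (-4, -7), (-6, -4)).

Compute the Jacobian determinant of (x, y) with respect to (u, v):

    ∂(x,y)/∂(u,v) = | 2  -3 | = (2)(-2) - (-3)(-3) = -13.
                   | -3  -2 |

Its absolute value is |J| = 13 (the area scaling factor).

Substituting x = 2u - 3v, y = -3u - 2v into the integrand,

    3x + 3y → -3u - 15v,

so the integral becomes

    ∬_R (-3u - 15v) · |J| du dv = ∫_0^1 ∫_0^2 (-39u - 195v) dv du.

Inner (v): -78u - 390.
Outer (u): -429.

Therefore ∬_D (3x + 3y) dx dy = -429.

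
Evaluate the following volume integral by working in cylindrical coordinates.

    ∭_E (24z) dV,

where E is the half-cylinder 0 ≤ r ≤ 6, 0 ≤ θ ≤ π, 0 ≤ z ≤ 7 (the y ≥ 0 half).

In cylindrical coordinates, x = r cos(θ), y = r sin(θ), z = z, and dV = r dr dθ dz.

The integrand becomes 24z, so

    ∭_E (24z) dV = ∫_{0}^{π} ∫_{0}^{6} ∫_{0}^{7} (24z) · r dz dr dθ.

Inner (z): 588r.
Middle (r from 0 to 6): 10584.
Outer (θ): 10584π.

Therefore the triple integral equals 10584π.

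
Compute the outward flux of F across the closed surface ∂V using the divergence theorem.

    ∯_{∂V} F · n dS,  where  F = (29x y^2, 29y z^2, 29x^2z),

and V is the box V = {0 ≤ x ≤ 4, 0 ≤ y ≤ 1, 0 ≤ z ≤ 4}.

By the divergence theorem,

    ∯_{∂V} F · n dS = ∭_V (∇ · F) dV.

Compute the divergence:
    ∇ · F = ∂F_x/∂x + ∂F_y/∂y + ∂F_z/∂z = 29y^2 + 29z^2 + 29x^2 = 29x^2 + 29y^2 + 29z^2.

V is a rectangular box, so dV = dx dy dz with 0 ≤ x ≤ 4, 0 ≤ y ≤ 1, 0 ≤ z ≤ 4.

Integrate (29x^2 + 29y^2 + 29z^2) over V as an iterated integral:

    ∭_V (∇·F) dV = ∫_0^{4} ∫_0^{1} ∫_0^{4} (29x^2 + 29y^2 + 29z^2) dz dy dx.

Inner (z from 0 to 4): 116x^2 + 116y^2 + 1856/3.
Middle (y from 0 to 1): 116x^2 + 1972/3.
Outer (x from 0 to 4): 5104.

Therefore ∯_{∂V} F · n dS = 5104.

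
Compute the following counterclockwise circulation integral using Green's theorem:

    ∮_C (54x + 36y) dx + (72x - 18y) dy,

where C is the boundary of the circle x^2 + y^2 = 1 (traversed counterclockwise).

Green's theorem converts the closed line integral into a double integral over the enclosed region D:

    ∮_C P dx + Q dy = ∬_D (∂Q/∂x - ∂P/∂y) dA.

Here P = 54x + 36y, Q = 72x - 18y, so

    ∂Q/∂x = 72,    ∂P/∂y = 36,
    ∂Q/∂x - ∂P/∂y = 36.

D is the region x^2 + y^2 ≤ 1. Evaluating the double integral:

In polar coordinates (x = r cos θ, y = r sin θ, dA = r dr dθ) the integrand becomes 36, so

    ∬_D (36) dA = ∫_0^{2π} ∫_0^{1} (36) · r dr dθ.

Inner (r from 0 to 1): 18.
Outer (θ from 0 to 2π): 36π.

Therefore ∮_C P dx + Q dy = 36π.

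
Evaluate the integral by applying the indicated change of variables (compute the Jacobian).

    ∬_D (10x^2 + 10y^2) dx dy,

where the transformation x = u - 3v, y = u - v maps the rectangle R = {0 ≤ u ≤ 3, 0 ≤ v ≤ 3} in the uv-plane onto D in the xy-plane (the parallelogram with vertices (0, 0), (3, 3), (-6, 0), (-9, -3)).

Compute the Jacobian determinant of (x, y) with respect to (u, v):

    ∂(x,y)/∂(u,v) = | 1  -3 | = (1)(-1) - (-3)(1) = 2.
                   | 1  -1 |

Its absolute value is |J| = 2 (the area scaling factor).

Substituting x = u - 3v, y = u - v into the integrand,

    10x^2 + 10y^2 → 20u^2 - 80u v + 100v^2,

so the integral becomes

    ∬_R (20u^2 - 80u v + 100v^2) · |J| du dv = ∫_0^3 ∫_0^3 (40u^2 - 160u v + 200v^2) dv du.

Inner (v): 120u^2 - 720u + 1800.
Outer (u): 3240.

Therefore ∬_D (10x^2 + 10y^2) dx dy = 3240.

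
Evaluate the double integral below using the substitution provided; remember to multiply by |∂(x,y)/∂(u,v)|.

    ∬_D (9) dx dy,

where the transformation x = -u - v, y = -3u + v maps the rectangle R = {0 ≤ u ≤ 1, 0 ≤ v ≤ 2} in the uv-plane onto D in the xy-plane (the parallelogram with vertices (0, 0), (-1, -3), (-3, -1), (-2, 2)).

Compute the Jacobian determinant of (x, y) with respect to (u, v):

    ∂(x,y)/∂(u,v) = | -1  -1 | = (-1)(1) - (-1)(-3) = -4.
                   | -3  1 |

Its absolute value is |J| = 4 (the area scaling factor).

Substituting x = -u - v, y = -3u + v into the integrand,

    9 → 9,

so the integral becomes

    ∬_R (9) · |J| du dv = ∫_0^1 ∫_0^2 (36) dv du.

Inner (v): 72.
Outer (u): 72.

Therefore ∬_D (9) dx dy = 72.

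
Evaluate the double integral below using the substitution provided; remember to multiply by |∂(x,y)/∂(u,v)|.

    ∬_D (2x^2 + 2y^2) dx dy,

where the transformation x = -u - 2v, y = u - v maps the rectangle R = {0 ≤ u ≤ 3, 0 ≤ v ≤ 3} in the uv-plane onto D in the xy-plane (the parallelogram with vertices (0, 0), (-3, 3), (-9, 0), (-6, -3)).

Compute the Jacobian determinant of (x, y) with respect to (u, v):

    ∂(x,y)/∂(u,v) = | -1  -2 | = (-1)(-1) - (-2)(1) = 3.
                   | 1  -1 |

Its absolute value is |J| = 3 (the area scaling factor).

Substituting x = -u - 2v, y = u - v into the integrand,

    2x^2 + 2y^2 → 4u^2 + 4u v + 10v^2,

so the integral becomes

    ∬_R (4u^2 + 4u v + 10v^2) · |J| du dv = ∫_0^3 ∫_0^3 (12u^2 + 12u v + 30v^2) dv du.

Inner (v): 36u^2 + 54u + 270.
Outer (u): 1377.

Therefore ∬_D (2x^2 + 2y^2) dx dy = 1377.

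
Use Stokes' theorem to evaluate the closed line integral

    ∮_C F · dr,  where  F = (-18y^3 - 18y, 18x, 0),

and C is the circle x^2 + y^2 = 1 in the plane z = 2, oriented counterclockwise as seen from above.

Let S be the flat disk x^2 + y^2 ≤ 1 in the plane z = 2, with upward unit normal n̂ = ẑ. By Stokes' theorem,

    ∮_C F · dr = ∬_S (∇ × F) · n̂ dS = ∬_D (curl F)_z dA,

where D is the disk x^2 + y^2 ≤ 1.

Compute the curl of F = (-18y^3 - 18y, 18x, 0):
    (∇ × F)_x = ∂F_z/∂y - ∂F_y/∂z = 0,
    (∇ × F)_y = ∂F_x/∂z - ∂F_z/∂x = 0,
    (∇ × F)_z = ∂F_y/∂x - ∂F_x/∂y = 54y^2 + 36.

On z = 2, (curl F)_z = 54y^2 + 36.

Convert to polar (x = r cos θ, y = r sin θ, dA = r dr dθ); the integrand becomes 54r^2sin(θ)^2 + 36, so

    ∬_D (curl F)_z dA = ∫_0^{2π} ∫_0^{1} (54r^2sin(θ)^2 + 36) · r dr dθ.

Inner (r from 0 to 1): 27sin(θ)^2/2 + 18.
Outer (θ from 0 to 2π): 99π/2.

Therefore ∮_C F · dr = 99π/2.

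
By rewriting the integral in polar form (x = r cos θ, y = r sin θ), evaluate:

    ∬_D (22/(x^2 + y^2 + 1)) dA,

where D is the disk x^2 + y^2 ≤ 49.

The region D is 0 ≤ r ≤ 7, 0 ≤ θ ≤ 2π in polar coordinates, where x = r cos(θ), y = r sin(θ), and dA = r dr dθ.

Under the substitution, the integrand becomes 22/(r^2 + 1), so

    ∬_D (22/(x^2 + y^2 + 1)) dA = ∫_{0}^{2π} ∫_{0}^{7} (22/(r^2 + 1)) · r dr dθ.

Inner integral (in r): ∫_{0}^{7} (22/(r^2 + 1)) · r dr = log(4882812500000000000).

Outer integral (in θ): ∫_{0}^{2π} (log(4882812500000000000)) dθ = 22π log(50).

Therefore ∬_D (22/(x^2 + y^2 + 1)) dA = 22π log(50).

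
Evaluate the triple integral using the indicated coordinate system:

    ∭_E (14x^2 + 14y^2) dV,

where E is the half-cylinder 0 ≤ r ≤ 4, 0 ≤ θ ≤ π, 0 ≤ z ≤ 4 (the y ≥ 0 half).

In cylindrical coordinates, x = r cos(θ), y = r sin(θ), z = z, and dV = r dr dθ dz.

The integrand becomes 14r^2, so

    ∭_E (14x^2 + 14y^2) dV = ∫_{0}^{π} ∫_{0}^{4} ∫_{0}^{4} (14r^2) · r dz dr dθ.

Inner (z): 56r^3.
Middle (r from 0 to 4): 3584.
Outer (θ): 3584π.

Therefore the triple integral equals 3584π.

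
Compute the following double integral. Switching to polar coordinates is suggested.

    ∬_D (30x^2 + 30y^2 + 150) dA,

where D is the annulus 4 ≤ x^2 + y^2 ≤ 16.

The region D is 2 ≤ r ≤ 4, 0 ≤ θ ≤ 2π in polar coordinates, where x = r cos(θ), y = r sin(θ), and dA = r dr dθ.

Under the substitution, the integrand becomes 30r^2 + 150, so

    ∬_D (30x^2 + 30y^2 + 150) dA = ∫_{0}^{2π} ∫_{2}^{4} (30r^2 + 150) · r dr dθ.

Inner integral (in r): ∫_{2}^{4} (30r^2 + 150) · r dr = 2700.

Outer integral (in θ): ∫_{0}^{2π} (2700) dθ = 5400π.

Therefore ∬_D (30x^2 + 30y^2 + 150) dA = 5400π.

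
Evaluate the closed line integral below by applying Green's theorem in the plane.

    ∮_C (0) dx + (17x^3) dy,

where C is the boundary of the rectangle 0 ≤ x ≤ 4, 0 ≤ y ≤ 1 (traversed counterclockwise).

Green's theorem converts the closed line integral into a double integral over the enclosed region D:

    ∮_C P dx + Q dy = ∬_D (∂Q/∂x - ∂P/∂y) dA.

Here P = 0, Q = 17x^3, so

    ∂Q/∂x = 51x^2,    ∂P/∂y = 0,
    ∂Q/∂x - ∂P/∂y = 51x^2.

D is the region 0 ≤ x ≤ 4, 0 ≤ y ≤ 1. Evaluating the double integral:

    ∬_D (51x^2) dA = ∫_0^{4} ∫_0^{1} (51x^2) dy dx.

Inner (y from 0 to 1): 51x^2.
Outer (x from 0 to 4): 1088.

Therefore ∮_C P dx + Q dy = 1088.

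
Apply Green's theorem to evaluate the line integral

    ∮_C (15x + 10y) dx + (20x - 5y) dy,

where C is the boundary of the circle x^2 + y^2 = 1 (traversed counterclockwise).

Green's theorem converts the closed line integral into a double integral over the enclosed region D:

    ∮_C P dx + Q dy = ∬_D (∂Q/∂x - ∂P/∂y) dA.

Here P = 15x + 10y, Q = 20x - 5y, so

    ∂Q/∂x = 20,    ∂P/∂y = 10,
    ∂Q/∂x - ∂P/∂y = 10.

D is the region x^2 + y^2 ≤ 1. Evaluating the double integral:

In polar coordinates (x = r cos θ, y = r sin θ, dA = r dr dθ) the integrand becomes 10, so

    ∬_D (10) dA = ∫_0^{2π} ∫_0^{1} (10) · r dr dθ.

Inner (r from 0 to 1): 5.
Outer (θ from 0 to 2π): 10π.

Therefore ∮_C P dx + Q dy = 10π.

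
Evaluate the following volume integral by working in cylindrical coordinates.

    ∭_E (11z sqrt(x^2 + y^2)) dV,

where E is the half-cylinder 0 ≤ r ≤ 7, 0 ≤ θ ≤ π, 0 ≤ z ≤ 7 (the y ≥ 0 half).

In cylindrical coordinates, x = r cos(θ), y = r sin(θ), z = z, and dV = r dr dθ dz.

The integrand becomes 11r z, so

    ∭_E (11z sqrt(x^2 + y^2)) dV = ∫_{0}^{π} ∫_{0}^{7} ∫_{0}^{7} (11r z) · r dz dr dθ.

Inner (z): 539r^2/2.
Middle (r from 0 to 7): 184877/6.
Outer (θ): 184877π/6.

Therefore the triple integral equals 184877π/6.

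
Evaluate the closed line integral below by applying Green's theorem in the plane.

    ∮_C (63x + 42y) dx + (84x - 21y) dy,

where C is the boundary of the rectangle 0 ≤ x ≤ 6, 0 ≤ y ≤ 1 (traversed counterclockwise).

Green's theorem converts the closed line integral into a double integral over the enclosed region D:

    ∮_C P dx + Q dy = ∬_D (∂Q/∂x - ∂P/∂y) dA.

Here P = 63x + 42y, Q = 84x - 21y, so

    ∂Q/∂x = 84,    ∂P/∂y = 42,
    ∂Q/∂x - ∂P/∂y = 42.

D is the region 0 ≤ x ≤ 6, 0 ≤ y ≤ 1. Evaluating the double integral:

    ∬_D (42) dA = ∫_0^{6} ∫_0^{1} (42) dy dx.

Inner (y from 0 to 1): 42.
Outer (x from 0 to 6): 252.

Therefore ∮_C P dx + Q dy = 252.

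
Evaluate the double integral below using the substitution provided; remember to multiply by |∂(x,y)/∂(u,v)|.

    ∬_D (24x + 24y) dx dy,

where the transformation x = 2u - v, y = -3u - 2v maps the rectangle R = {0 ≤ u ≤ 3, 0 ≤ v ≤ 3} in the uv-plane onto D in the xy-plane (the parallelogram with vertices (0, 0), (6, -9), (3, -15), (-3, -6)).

Compute the Jacobian determinant of (x, y) with respect to (u, v):

    ∂(x,y)/∂(u,v) = | 2  -1 | = (2)(-2) - (-1)(-3) = -7.
                   | -3  -2 |

Its absolute value is |J| = 7 (the area scaling factor).

Substituting x = 2u - v, y = -3u - 2v into the integrand,

    24x + 24y → -24u - 72v,

so the integral becomes

    ∬_R (-24u - 72v) · |J| du dv = ∫_0^3 ∫_0^3 (-168u - 504v) dv du.

Inner (v): -504u - 2268.
Outer (u): -9072.

Therefore ∬_D (24x + 24y) dx dy = -9072.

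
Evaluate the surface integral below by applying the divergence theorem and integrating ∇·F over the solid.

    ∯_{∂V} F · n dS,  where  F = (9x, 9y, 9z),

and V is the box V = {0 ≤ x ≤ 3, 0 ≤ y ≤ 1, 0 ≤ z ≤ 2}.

By the divergence theorem,

    ∯_{∂V} F · n dS = ∭_V (∇ · F) dV.

Compute the divergence:
    ∇ · F = ∂F_x/∂x + ∂F_y/∂y + ∂F_z/∂z = 9 + 9 + 9 = 27.

V is a rectangular box, so dV = dx dy dz with 0 ≤ x ≤ 3, 0 ≤ y ≤ 1, 0 ≤ z ≤ 2.

Integrate (27) over V as an iterated integral:

    ∭_V (∇·F) dV = ∫_0^{3} ∫_0^{1} ∫_0^{2} (27) dz dy dx.

Inner (z from 0 to 2): 54.
Middle (y from 0 to 1): 54.
Outer (x from 0 to 3): 162.

Therefore ∯_{∂V} F · n dS = 162.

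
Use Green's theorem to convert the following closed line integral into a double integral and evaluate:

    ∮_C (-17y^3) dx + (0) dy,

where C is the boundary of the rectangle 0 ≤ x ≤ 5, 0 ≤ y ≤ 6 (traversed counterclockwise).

Green's theorem converts the closed line integral into a double integral over the enclosed region D:

    ∮_C P dx + Q dy = ∬_D (∂Q/∂x - ∂P/∂y) dA.

Here P = -17y^3, Q = 0, so

    ∂Q/∂x = 0,    ∂P/∂y = -51y^2,
    ∂Q/∂x - ∂P/∂y = 51y^2.

D is the region 0 ≤ x ≤ 5, 0 ≤ y ≤ 6. Evaluating the double integral:

    ∬_D (51y^2) dA = ∫_0^{5} ∫_0^{6} (51y^2) dy dx.

Inner (y from 0 to 6): 3672.
Outer (x from 0 to 5): 18360.

Therefore ∮_C P dx + Q dy = 18360.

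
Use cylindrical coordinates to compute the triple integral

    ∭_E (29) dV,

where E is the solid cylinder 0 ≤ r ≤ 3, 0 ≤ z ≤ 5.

In cylindrical coordinates, x = r cos(θ), y = r sin(θ), z = z, and dV = r dr dθ dz.

The integrand becomes 29, so

    ∭_E (29) dV = ∫_{0}^{2π} ∫_{0}^{3} ∫_{0}^{5} (29) · r dz dr dθ.

Inner (z): 145r.
Middle (r from 0 to 3): 1305/2.
Outer (θ): 1305π.

Therefore the triple integral equals 1305π.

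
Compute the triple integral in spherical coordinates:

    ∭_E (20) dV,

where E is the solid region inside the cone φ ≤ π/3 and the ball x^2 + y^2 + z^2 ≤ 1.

In spherical coordinates, x = ρ sin(φ) cos(θ), y = ρ sin(φ) sin(θ), z = ρ cos(φ), and dV = ρ^2 sin(φ) dρ dφ dθ.

The integrand becomes 20, so

    ∭_E (20) dV = ∫_{0}^{2π} ∫_{0}^{π/3} ∫_{0}^{1} (20) · ρ^2 sin(φ) dρ dφ dθ.

Inner (ρ): 20sin(φ)/3.
Middle (φ): 10/3.
Outer (θ): 20π/3.

Therefore the triple integral equals 20π/3.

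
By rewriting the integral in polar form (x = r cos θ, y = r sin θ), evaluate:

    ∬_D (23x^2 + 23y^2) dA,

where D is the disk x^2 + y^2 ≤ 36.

The region D is 0 ≤ r ≤ 6, 0 ≤ θ ≤ 2π in polar coordinates, where x = r cos(θ), y = r sin(θ), and dA = r dr dθ.

Under the substitution, the integrand becomes 23r^2, so

    ∬_D (23x^2 + 23y^2) dA = ∫_{0}^{2π} ∫_{0}^{6} (23r^2) · r dr dθ.

Inner integral (in r): ∫_{0}^{6} (23r^2) · r dr = 7452.

Outer integral (in θ): ∫_{0}^{2π} (7452) dθ = 14904π.

Therefore ∬_D (23x^2 + 23y^2) dA = 14904π.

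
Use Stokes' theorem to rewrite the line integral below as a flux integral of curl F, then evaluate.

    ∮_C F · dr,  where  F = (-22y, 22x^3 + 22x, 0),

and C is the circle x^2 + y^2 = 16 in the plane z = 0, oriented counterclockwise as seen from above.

Let S be the flat disk x^2 + y^2 ≤ 16 in the plane z = 0, with upward unit normal n̂ = ẑ. By Stokes' theorem,

    ∮_C F · dr = ∬_S (∇ × F) · n̂ dS = ∬_D (curl F)_z dA,

where D is the disk x^2 + y^2 ≤ 16.

Compute the curl of F = (-22y, 22x^3 + 22x, 0):
    (∇ × F)_x = ∂F_z/∂y - ∂F_y/∂z = 0,
    (∇ × F)_y = ∂F_x/∂z - ∂F_z/∂x = 0,
    (∇ × F)_z = ∂F_y/∂x - ∂F_x/∂y = 66x^2 + 44.

On z = 0, (curl F)_z = 66x^2 + 44.

Convert to polar (x = r cos θ, y = r sin θ, dA = r dr dθ); the integrand becomes 66r^2cos(θ)^2 + 44, so

    ∬_D (curl F)_z dA = ∫_0^{2π} ∫_0^{4} (66r^2cos(θ)^2 + 44) · r dr dθ.

Inner (r from 0 to 4): 4224cos(θ)^2 + 352.
Outer (θ from 0 to 2π): 4928π.

Therefore ∮_C F · dr = 4928π.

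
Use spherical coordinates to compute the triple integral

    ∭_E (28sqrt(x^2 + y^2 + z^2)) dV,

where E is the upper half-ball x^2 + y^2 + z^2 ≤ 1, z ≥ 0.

In spherical coordinates, x = ρ sin(φ) cos(θ), y = ρ sin(φ) sin(θ), z = ρ cos(φ), and dV = ρ^2 sin(φ) dρ dφ dθ.

The integrand becomes 28ρ, so

    ∭_E (28sqrt(x^2 + y^2 + z^2)) dV = ∫_{0}^{2π} ∫_{0}^{π/2} ∫_{0}^{1} (28ρ) · ρ^2 sin(φ) dρ dφ dθ.

Inner (ρ): 7sin(φ).
Middle (φ): 7.
Outer (θ): 14π.

Therefore the triple integral equals 14π.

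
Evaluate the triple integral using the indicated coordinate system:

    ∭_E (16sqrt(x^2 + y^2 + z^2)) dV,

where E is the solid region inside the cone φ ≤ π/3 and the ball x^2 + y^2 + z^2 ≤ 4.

In spherical coordinates, x = ρ sin(φ) cos(θ), y = ρ sin(φ) sin(θ), z = ρ cos(φ), and dV = ρ^2 sin(φ) dρ dφ dθ.

The integrand becomes 16ρ, so

    ∭_E (16sqrt(x^2 + y^2 + z^2)) dV = ∫_{0}^{2π} ∫_{0}^{π/3} ∫_{0}^{2} (16ρ) · ρ^2 sin(φ) dρ dφ dθ.

Inner (ρ): 64sin(φ).
Middle (φ): 32.
Outer (θ): 64π.

Therefore the triple integral equals 64π.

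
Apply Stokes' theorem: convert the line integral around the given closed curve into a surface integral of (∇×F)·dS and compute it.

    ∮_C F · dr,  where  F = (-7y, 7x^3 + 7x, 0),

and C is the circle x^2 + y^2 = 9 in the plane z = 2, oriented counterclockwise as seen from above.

Let S be the flat disk x^2 + y^2 ≤ 9 in the plane z = 2, with upward unit normal n̂ = ẑ. By Stokes' theorem,

    ∮_C F · dr = ∬_S (∇ × F) · n̂ dS = ∬_D (curl F)_z dA,

where D is the disk x^2 + y^2 ≤ 9.

Compute the curl of F = (-7y, 7x^3 + 7x, 0):
    (∇ × F)_x = ∂F_z/∂y - ∂F_y/∂z = 0,
    (∇ × F)_y = ∂F_x/∂z - ∂F_z/∂x = 0,
    (∇ × F)_z = ∂F_y/∂x - ∂F_x/∂y = 21x^2 + 14.

On z = 2, (curl F)_z = 21x^2 + 14.

Convert to polar (x = r cos θ, y = r sin θ, dA = r dr dθ); the integrand becomes 21r^2cos(θ)^2 + 14, so

    ∬_D (curl F)_z dA = ∫_0^{2π} ∫_0^{3} (21r^2cos(θ)^2 + 14) · r dr dθ.

Inner (r from 0 to 3): 1701cos(θ)^2/4 + 63.
Outer (θ from 0 to 2π): 2205π/4.

Therefore ∮_C F · dr = 2205π/4.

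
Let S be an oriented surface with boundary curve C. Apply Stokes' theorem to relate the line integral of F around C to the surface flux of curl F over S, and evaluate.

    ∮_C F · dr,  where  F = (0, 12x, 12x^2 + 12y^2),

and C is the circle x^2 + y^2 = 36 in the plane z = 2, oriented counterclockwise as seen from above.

Let S be the flat disk x^2 + y^2 ≤ 36 in the plane z = 2, with upward unit normal n̂ = ẑ. By Stokes' theorem,

    ∮_C F · dr = ∬_S (∇ × F) · n̂ dS = ∬_D (curl F)_z dA,

where D is the disk x^2 + y^2 ≤ 36.

Compute the curl of F = (0, 12x, 12x^2 + 12y^2):
    (∇ × F)_x = ∂F_z/∂y - ∂F_y/∂z = 24y,
    (∇ × F)_y = ∂F_x/∂z - ∂F_z/∂x = -24x,
    (∇ × F)_z = ∂F_y/∂x - ∂F_x/∂y = 12.

On z = 2, (curl F)_z = 12.

Convert to polar (x = r cos θ, y = r sin θ, dA = r dr dθ); the integrand becomes 12, so

    ∬_D (curl F)_z dA = ∫_0^{2π} ∫_0^{6} (12) · r dr dθ.

Inner (r from 0 to 6): 216.
Outer (θ from 0 to 2π): 432π.

Therefore ∮_C F · dr = 432π.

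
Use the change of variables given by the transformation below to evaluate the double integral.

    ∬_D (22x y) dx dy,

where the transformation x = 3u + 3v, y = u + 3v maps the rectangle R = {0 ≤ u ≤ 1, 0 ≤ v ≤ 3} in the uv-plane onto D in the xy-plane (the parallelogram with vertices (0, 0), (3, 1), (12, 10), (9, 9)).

Compute the Jacobian determinant of (x, y) with respect to (u, v):

    ∂(x,y)/∂(u,v) = | 3  3 | = (3)(3) - (3)(1) = 6.
                   | 1  3 |

Its absolute value is |J| = 6 (the area scaling factor).

Substituting x = 3u + 3v, y = u + 3v into the integrand,

    22x y → 66u^2 + 264u v + 198v^2,

so the integral becomes

    ∬_R (66u^2 + 264u v + 198v^2) · |J| du dv = ∫_0^1 ∫_0^3 (396u^2 + 1584u v + 1188v^2) dv du.

Inner (v): 1188u^2 + 7128u + 10692.
Outer (u): 14652.

Therefore ∬_D (22x y) dx dy = 14652.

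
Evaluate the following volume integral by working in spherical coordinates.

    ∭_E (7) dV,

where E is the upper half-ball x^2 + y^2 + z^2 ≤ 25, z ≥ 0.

In spherical coordinates, x = ρ sin(φ) cos(θ), y = ρ sin(φ) sin(θ), z = ρ cos(φ), and dV = ρ^2 sin(φ) dρ dφ dθ.

The integrand becomes 7, so

    ∭_E (7) dV = ∫_{0}^{2π} ∫_{0}^{π/2} ∫_{0}^{5} (7) · ρ^2 sin(φ) dρ dφ dθ.

Inner (ρ): 875sin(φ)/3.
Middle (φ): 875/3.
Outer (θ): 1750π/3.

Therefore the triple integral equals 1750π/3.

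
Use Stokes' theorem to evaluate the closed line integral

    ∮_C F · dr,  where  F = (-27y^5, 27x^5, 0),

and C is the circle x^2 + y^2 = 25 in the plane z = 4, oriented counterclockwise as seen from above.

Let S be the flat disk x^2 + y^2 ≤ 25 in the plane z = 4, with upward unit normal n̂ = ẑ. By Stokes' theorem,

    ∮_C F · dr = ∬_S (∇ × F) · n̂ dS = ∬_D (curl F)_z dA,

where D is the disk x^2 + y^2 ≤ 25.

Compute the curl of F = (-27y^5, 27x^5, 0):
    (∇ × F)_x = ∂F_z/∂y - ∂F_y/∂z = 0,
    (∇ × F)_y = ∂F_x/∂z - ∂F_z/∂x = 0,
    (∇ × F)_z = ∂F_y/∂x - ∂F_x/∂y = 135x^4 + 135y^4.

On z = 4, (curl F)_z = 135x^4 + 135y^4.

Convert to polar (x = r cos θ, y = r sin θ, dA = r dr dθ); the integrand becomes 135r^4(sin(θ)^4 + cos(θ)^4), so

    ∬_D (curl F)_z dA = ∫_0^{2π} ∫_0^{5} (135r^4(sin(θ)^4 + cos(θ)^4)) · r dr dθ.

Inner (r from 0 to 5): 703125sin(θ)^4/2 + 703125cos(θ)^4/2.
Outer (θ from 0 to 2π): 2109375π/4.

Therefore ∮_C F · dr = 2109375π/4.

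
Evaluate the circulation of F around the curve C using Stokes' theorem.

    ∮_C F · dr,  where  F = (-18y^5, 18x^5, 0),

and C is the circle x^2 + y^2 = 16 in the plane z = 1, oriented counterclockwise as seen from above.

Let S be the flat disk x^2 + y^2 ≤ 16 in the plane z = 1, with upward unit normal n̂ = ẑ. By Stokes' theorem,

    ∮_C F · dr = ∬_S (∇ × F) · n̂ dS = ∬_D (curl F)_z dA,

where D is the disk x^2 + y^2 ≤ 16.

Compute the curl of F = (-18y^5, 18x^5, 0):
    (∇ × F)_x = ∂F_z/∂y - ∂F_y/∂z = 0,
    (∇ × F)_y = ∂F_x/∂z - ∂F_z/∂x = 0,
    (∇ × F)_z = ∂F_y/∂x - ∂F_x/∂y = 90x^4 + 90y^4.

On z = 1, (curl F)_z = 90x^4 + 90y^4.

Convert to polar (x = r cos θ, y = r sin θ, dA = r dr dθ); the integrand becomes 90r^4(sin(θ)^4 + cos(θ)^4), so

    ∬_D (curl F)_z dA = ∫_0^{2π} ∫_0^{4} (90r^4(sin(θ)^4 + cos(θ)^4)) · r dr dθ.

Inner (r from 0 to 4): 61440sin(θ)^4 + 61440cos(θ)^4.
Outer (θ from 0 to 2π): 92160π.

Therefore ∮_C F · dr = 92160π.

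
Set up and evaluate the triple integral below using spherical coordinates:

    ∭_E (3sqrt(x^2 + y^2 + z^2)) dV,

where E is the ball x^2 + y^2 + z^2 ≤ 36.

In spherical coordinates, x = ρ sin(φ) cos(θ), y = ρ sin(φ) sin(θ), z = ρ cos(φ), and dV = ρ^2 sin(φ) dρ dφ dθ.

The integrand becomes 3ρ, so

    ∭_E (3sqrt(x^2 + y^2 + z^2)) dV = ∫_{0}^{2π} ∫_{0}^{π} ∫_{0}^{6} (3ρ) · ρ^2 sin(φ) dρ dφ dθ.

Inner (ρ): 972sin(φ).
Middle (φ): 1944.
Outer (θ): 3888π.

Therefore the triple integral equals 3888π.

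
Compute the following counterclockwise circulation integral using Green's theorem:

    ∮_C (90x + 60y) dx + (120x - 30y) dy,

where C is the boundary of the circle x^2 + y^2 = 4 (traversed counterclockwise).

Green's theorem converts the closed line integral into a double integral over the enclosed region D:

    ∮_C P dx + Q dy = ∬_D (∂Q/∂x - ∂P/∂y) dA.

Here P = 90x + 60y, Q = 120x - 30y, so

    ∂Q/∂x = 120,    ∂P/∂y = 60,
    ∂Q/∂x - ∂P/∂y = 60.

D is the region x^2 + y^2 ≤ 4. Evaluating the double integral:

In polar coordinates (x = r cos θ, y = r sin θ, dA = r dr dθ) the integrand becomes 60, so

    ∬_D (60) dA = ∫_0^{2π} ∫_0^{2} (60) · r dr dθ.

Inner (r from 0 to 2): 120.
Outer (θ from 0 to 2π): 240π.

Therefore ∮_C P dx + Q dy = 240π.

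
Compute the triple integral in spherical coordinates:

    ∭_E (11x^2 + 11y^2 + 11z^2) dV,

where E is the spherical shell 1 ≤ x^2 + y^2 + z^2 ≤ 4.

In spherical coordinates, x = ρ sin(φ) cos(θ), y = ρ sin(φ) sin(θ), z = ρ cos(φ), and dV = ρ^2 sin(φ) dρ dφ dθ.

The integrand becomes 11ρ^2, so

    ∭_E (11x^2 + 11y^2 + 11z^2) dV = ∫_{0}^{2π} ∫_{0}^{π} ∫_{1}^{2} (11ρ^2) · ρ^2 sin(φ) dρ dφ dθ.

Inner (ρ): 341sin(φ)/5.
Middle (φ): 682/5.
Outer (θ): 1364π/5.

Therefore the triple integral equals 1364π/5.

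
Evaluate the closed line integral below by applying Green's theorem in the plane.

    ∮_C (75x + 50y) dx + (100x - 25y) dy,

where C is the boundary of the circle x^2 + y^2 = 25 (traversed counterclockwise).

Green's theorem converts the closed line integral into a double integral over the enclosed region D:

    ∮_C P dx + Q dy = ∬_D (∂Q/∂x - ∂P/∂y) dA.

Here P = 75x + 50y, Q = 100x - 25y, so

    ∂Q/∂x = 100,    ∂P/∂y = 50,
    ∂Q/∂x - ∂P/∂y = 50.

D is the region x^2 + y^2 ≤ 25. Evaluating the double integral:

In polar coordinates (x = r cos θ, y = r sin θ, dA = r dr dθ) the integrand becomes 50, so

    ∬_D (50) dA = ∫_0^{2π} ∫_0^{5} (50) · r dr dθ.

Inner (r from 0 to 5): 625.
Outer (θ from 0 to 2π): 1250π.

Therefore ∮_C P dx + Q dy = 1250π.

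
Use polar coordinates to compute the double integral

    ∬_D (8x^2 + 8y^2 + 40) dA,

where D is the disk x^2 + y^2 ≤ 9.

The region D is 0 ≤ r ≤ 3, 0 ≤ θ ≤ 2π in polar coordinates, where x = r cos(θ), y = r sin(θ), and dA = r dr dθ.

Under the substitution, the integrand becomes 8r^2 + 40, so

    ∬_D (8x^2 + 8y^2 + 40) dA = ∫_{0}^{2π} ∫_{0}^{3} (8r^2 + 40) · r dr dθ.

Inner integral (in r): ∫_{0}^{3} (8r^2 + 40) · r dr = 342.

Outer integral (in θ): ∫_{0}^{2π} (342) dθ = 684π.

Therefore ∬_D (8x^2 + 8y^2 + 40) dA = 684π.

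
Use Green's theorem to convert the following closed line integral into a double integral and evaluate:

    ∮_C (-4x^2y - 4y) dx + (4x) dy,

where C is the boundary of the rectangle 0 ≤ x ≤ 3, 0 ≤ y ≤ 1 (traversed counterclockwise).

Green's theorem converts the closed line integral into a double integral over the enclosed region D:

    ∮_C P dx + Q dy = ∬_D (∂Q/∂x - ∂P/∂y) dA.

Here P = -4x^2y - 4y, Q = 4x, so

    ∂Q/∂x = 4,    ∂P/∂y = -4x^2 - 4,
    ∂Q/∂x - ∂P/∂y = 4x^2 + 8.

D is the region 0 ≤ x ≤ 3, 0 ≤ y ≤ 1. Evaluating the double integral:

    ∬_D (4x^2 + 8) dA = ∫_0^{3} ∫_0^{1} (4x^2 + 8) dy dx.

Inner (y from 0 to 1): 4x^2 + 8.
Outer (x from 0 to 3): 60.

Therefore ∮_C P dx + Q dy = 60.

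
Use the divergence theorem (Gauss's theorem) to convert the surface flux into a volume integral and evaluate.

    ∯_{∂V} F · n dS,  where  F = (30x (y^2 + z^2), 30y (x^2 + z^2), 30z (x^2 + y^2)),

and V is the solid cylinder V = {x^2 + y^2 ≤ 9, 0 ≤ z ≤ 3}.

By the divergence theorem,

    ∯_{∂V} F · n dS = ∭_V (∇ · F) dV.

Compute the divergence:
    ∇ · F = ∂F_x/∂x + ∂F_y/∂y + ∂F_z/∂z = 30y^2 + 30z^2 + 30x^2 + 30z^2 + 30x^2 + 30y^2 = 60x^2 + 60y^2 + 60z^2.

In cylindrical coordinates, x = r cos(θ), y = r sin(θ), z = z, dV = r dr dθ dz, with 0 ≤ r ≤ 3, 0 ≤ θ ≤ 2π, 0 ≤ z ≤ 3.

The integrand, after substitution and multiplying by the volume element, becomes (60r^2 + 60z^2) · r, so

    ∭_V (∇·F) dV = ∫_0^{2π} ∫_0^{3} ∫_0^{3} (60r^2 + 60z^2) · r dz dr dθ.

Inner (z from 0 to 3): 180r (r^2 + 3).
Middle (r from 0 to 3): 6075.
Outer (θ from 0 to 2π): 12150π.

Therefore ∯_{∂V} F · n dS = 12150π.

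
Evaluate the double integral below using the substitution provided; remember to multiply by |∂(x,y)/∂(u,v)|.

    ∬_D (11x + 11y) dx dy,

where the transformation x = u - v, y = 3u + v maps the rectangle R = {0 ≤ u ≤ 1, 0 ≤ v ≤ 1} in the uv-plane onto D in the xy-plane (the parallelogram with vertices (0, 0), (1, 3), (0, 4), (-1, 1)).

Compute the Jacobian determinant of (x, y) with respect to (u, v):

    ∂(x,y)/∂(u,v) = | 1  -1 | = (1)(1) - (-1)(3) = 4.
                   | 3  1 |

Its absolute value is |J| = 4 (the area scaling factor).

Substituting x = u - v, y = 3u + v into the integrand,

    11x + 11y → 44u,

so the integral becomes

    ∬_R (44u) · |J| du dv = ∫_0^1 ∫_0^1 (176u) dv du.

Inner (v): 176u.
Outer (u): 88.

Therefore ∬_D (11x + 11y) dx dy = 88.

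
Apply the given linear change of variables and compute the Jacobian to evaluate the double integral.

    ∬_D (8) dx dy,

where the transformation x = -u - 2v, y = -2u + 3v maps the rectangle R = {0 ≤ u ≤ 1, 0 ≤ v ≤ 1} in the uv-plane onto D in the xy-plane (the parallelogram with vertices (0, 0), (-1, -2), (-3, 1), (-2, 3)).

Compute the Jacobian determinant of (x, y) with respect to (u, v):

    ∂(x,y)/∂(u,v) = | -1  -2 | = (-1)(3) - (-2)(-2) = -7.
                   | -2  3 |

Its absolute value is |J| = 7 (the area scaling factor).

Substituting x = -u - 2v, y = -2u + 3v into the integrand,

    8 → 8,

so the integral becomes

    ∬_R (8) · |J| du dv = ∫_0^1 ∫_0^1 (56) dv du.

Inner (v): 56.
Outer (u): 56.

Therefore ∬_D (8) dx dy = 56.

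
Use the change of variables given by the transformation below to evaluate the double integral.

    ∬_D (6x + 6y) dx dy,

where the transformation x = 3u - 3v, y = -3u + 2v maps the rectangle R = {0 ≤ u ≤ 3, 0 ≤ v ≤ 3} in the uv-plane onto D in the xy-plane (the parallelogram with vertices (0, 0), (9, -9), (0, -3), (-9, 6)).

Compute the Jacobian determinant of (x, y) with respect to (u, v):

    ∂(x,y)/∂(u,v) = | 3  -3 | = (3)(2) - (-3)(-3) = -3.
                   | -3  2 |

Its absolute value is |J| = 3 (the area scaling factor).

Substituting x = 3u - 3v, y = -3u + 2v into the integrand,

    6x + 6y → -6v,

so the integral becomes

    ∬_R (-6v) · |J| du dv = ∫_0^3 ∫_0^3 (-18v) dv du.

Inner (v): -81.
Outer (u): -243.

Therefore ∬_D (6x + 6y) dx dy = -243.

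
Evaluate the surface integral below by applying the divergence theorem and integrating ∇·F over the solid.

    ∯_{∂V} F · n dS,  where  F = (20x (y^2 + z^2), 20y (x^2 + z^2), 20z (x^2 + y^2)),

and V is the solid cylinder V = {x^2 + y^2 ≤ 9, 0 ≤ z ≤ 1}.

By the divergence theorem,

    ∯_{∂V} F · n dS = ∭_V (∇ · F) dV.

Compute the divergence:
    ∇ · F = ∂F_x/∂x + ∂F_y/∂y + ∂F_z/∂z = 20y^2 + 20z^2 + 20x^2 + 20z^2 + 20x^2 + 20y^2 = 40x^2 + 40y^2 + 40z^2.

In cylindrical coordinates, x = r cos(θ), y = r sin(θ), z = z, dV = r dr dθ dz, with 0 ≤ r ≤ 3, 0 ≤ θ ≤ 2π, 0 ≤ z ≤ 1.

The integrand, after substitution and multiplying by the volume element, becomes (40r^2 + 40z^2) · r, so

    ∭_V (∇·F) dV = ∫_0^{2π} ∫_0^{3} ∫_0^{1} (40r^2 + 40z^2) · r dz dr dθ.

Inner (z from 0 to 1): 40r (r^2 + 1/3).
Middle (r from 0 to 3): 870.
Outer (θ from 0 to 2π): 1740π.

Therefore ∯_{∂V} F · n dS = 1740π.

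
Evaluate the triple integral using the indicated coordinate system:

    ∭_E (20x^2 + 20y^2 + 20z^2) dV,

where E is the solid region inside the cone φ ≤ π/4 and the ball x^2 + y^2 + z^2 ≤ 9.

In spherical coordinates, x = ρ sin(φ) cos(θ), y = ρ sin(φ) sin(θ), z = ρ cos(φ), and dV = ρ^2 sin(φ) dρ dφ dθ.

The integrand becomes 20ρ^2, so

    ∭_E (20x^2 + 20y^2 + 20z^2) dV = ∫_{0}^{2π} ∫_{0}^{π/4} ∫_{0}^{3} (20ρ^2) · ρ^2 sin(φ) dρ dφ dθ.

Inner (ρ): 972sin(φ).
Middle (φ): 972 - 486sqrt(2).
Outer (θ): 972π (2 - sqrt(2)).

Therefore the triple integral equals 972π (2 - sqrt(2)).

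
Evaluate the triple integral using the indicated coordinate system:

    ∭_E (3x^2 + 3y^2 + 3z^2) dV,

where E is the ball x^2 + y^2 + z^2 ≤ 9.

In spherical coordinates, x = ρ sin(φ) cos(θ), y = ρ sin(φ) sin(θ), z = ρ cos(φ), and dV = ρ^2 sin(φ) dρ dφ dθ.

The integrand becomes 3ρ^2, so

    ∭_E (3x^2 + 3y^2 + 3z^2) dV = ∫_{0}^{2π} ∫_{0}^{π} ∫_{0}^{3} (3ρ^2) · ρ^2 sin(φ) dρ dφ dθ.

Inner (ρ): 729sin(φ)/5.
Middle (φ): 1458/5.
Outer (θ): 2916π/5.

Therefore the triple integral equals 2916π/5.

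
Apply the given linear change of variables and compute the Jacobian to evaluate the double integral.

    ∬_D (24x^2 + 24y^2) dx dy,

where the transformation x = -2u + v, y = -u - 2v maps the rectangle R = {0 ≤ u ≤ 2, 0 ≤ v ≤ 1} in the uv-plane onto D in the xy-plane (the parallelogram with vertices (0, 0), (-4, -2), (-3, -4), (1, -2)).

Compute the Jacobian determinant of (x, y) with respect to (u, v):

    ∂(x,y)/∂(u,v) = | -2  1 | = (-2)(-2) - (1)(-1) = 5.
                   | -1  -2 |

Its absolute value is |J| = 5 (the area scaling factor).

Substituting x = -2u + v, y = -u - 2v into the integrand,

    24x^2 + 24y^2 → 120u^2 + 120v^2,

so the integral becomes

    ∬_R (120u^2 + 120v^2) · |J| du dv = ∫_0^2 ∫_0^1 (600u^2 + 600v^2) dv du.

Inner (v): 600u^2 + 200.
Outer (u): 2000.

Therefore ∬_D (24x^2 + 24y^2) dx dy = 2000.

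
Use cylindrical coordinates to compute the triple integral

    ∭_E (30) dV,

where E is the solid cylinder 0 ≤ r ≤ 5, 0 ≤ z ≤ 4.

In cylindrical coordinates, x = r cos(θ), y = r sin(θ), z = z, and dV = r dr dθ dz.

The integrand becomes 30, so

    ∭_E (30) dV = ∫_{0}^{2π} ∫_{0}^{5} ∫_{0}^{4} (30) · r dz dr dθ.

Inner (z): 120r.
Middle (r from 0 to 5): 1500.
Outer (θ): 3000π.

Therefore the triple integral equals 3000π.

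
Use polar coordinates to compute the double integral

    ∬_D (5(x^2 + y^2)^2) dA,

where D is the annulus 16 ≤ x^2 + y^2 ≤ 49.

The region D is 4 ≤ r ≤ 7, 0 ≤ θ ≤ 2π in polar coordinates, where x = r cos(θ), y = r sin(θ), and dA = r dr dθ.

Under the substitution, the integrand becomes 5r^4, so

    ∬_D (5(x^2 + y^2)^2) dA = ∫_{0}^{2π} ∫_{4}^{7} (5r^4) · r dr dθ.

Inner integral (in r): ∫_{4}^{7} (5r^4) · r dr = 189255/2.

Outer integral (in θ): ∫_{0}^{2π} (189255/2) dθ = 189255π.

Therefore ∬_D (5(x^2 + y^2)^2) dA = 189255π.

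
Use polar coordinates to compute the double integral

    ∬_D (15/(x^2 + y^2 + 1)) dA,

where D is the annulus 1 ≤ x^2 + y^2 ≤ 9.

The region D is 1 ≤ r ≤ 3, 0 ≤ θ ≤ 2π in polar coordinates, where x = r cos(θ), y = r sin(θ), and dA = r dr dθ.

Under the substitution, the integrand becomes 15/(r^2 + 1), so

    ∬_D (15/(x^2 + y^2 + 1)) dA = ∫_{0}^{2π} ∫_{1}^{3} (15/(r^2 + 1)) · r dr dθ.

Inner integral (in r): ∫_{1}^{3} (15/(r^2 + 1)) · r dr = 15log(5)/2.

Outer integral (in θ): ∫_{0}^{2π} (15log(5)/2) dθ = 15π log(5).

Therefore ∬_D (15/(x^2 + y^2 + 1)) dA = 15π log(5).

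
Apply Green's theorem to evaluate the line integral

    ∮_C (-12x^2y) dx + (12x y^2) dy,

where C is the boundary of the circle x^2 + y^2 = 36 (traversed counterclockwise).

Green's theorem converts the closed line integral into a double integral over the enclosed region D:

    ∮_C P dx + Q dy = ∬_D (∂Q/∂x - ∂P/∂y) dA.

Here P = -12x^2y, Q = 12x y^2, so

    ∂Q/∂x = 12y^2,    ∂P/∂y = -12x^2,
    ∂Q/∂x - ∂P/∂y = 12x^2 + 12y^2.

D is the region x^2 + y^2 ≤ 36. Evaluating the double integral:

In polar coordinates (x = r cos θ, y = r sin θ, dA = r dr dθ) the integrand becomes 12r^2, so

    ∬_D (12x^2 + 12y^2) dA = ∫_0^{2π} ∫_0^{6} (12r^2) · r dr dθ.

Inner (r from 0 to 6): 3888.
Outer (θ from 0 to 2π): 7776π.

Therefore ∮_C P dx + Q dy = 7776π.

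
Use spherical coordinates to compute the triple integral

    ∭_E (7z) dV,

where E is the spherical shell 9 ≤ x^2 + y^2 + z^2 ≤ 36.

In spherical coordinates, x = ρ sin(φ) cos(θ), y = ρ sin(φ) sin(θ), z = ρ cos(φ), and dV = ρ^2 sin(φ) dρ dφ dθ.

The integrand becomes 7ρ cos(φ), so

    ∭_E (7z) dV = ∫_{0}^{2π} ∫_{0}^{π} ∫_{3}^{6} (7ρ cos(φ)) · ρ^2 sin(φ) dρ dφ dθ.

Inner (ρ): 8505sin(2φ)/8.
Middle (φ): 0.
Outer (θ): 0.

Therefore the triple integral equals 0.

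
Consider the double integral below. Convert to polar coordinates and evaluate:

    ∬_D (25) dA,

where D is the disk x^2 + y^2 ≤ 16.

The region D is 0 ≤ r ≤ 4, 0 ≤ θ ≤ 2π in polar coordinates, where x = r cos(θ), y = r sin(θ), and dA = r dr dθ.

Under the substitution, the integrand becomes 25, so

    ∬_D (25) dA = ∫_{0}^{2π} ∫_{0}^{4} (25) · r dr dθ.

Inner integral (in r): ∫_{0}^{4} (25) · r dr = 200.

Outer integral (in θ): ∫_{0}^{2π} (200) dθ = 400π.

Therefore ∬_D (25) dA = 400π.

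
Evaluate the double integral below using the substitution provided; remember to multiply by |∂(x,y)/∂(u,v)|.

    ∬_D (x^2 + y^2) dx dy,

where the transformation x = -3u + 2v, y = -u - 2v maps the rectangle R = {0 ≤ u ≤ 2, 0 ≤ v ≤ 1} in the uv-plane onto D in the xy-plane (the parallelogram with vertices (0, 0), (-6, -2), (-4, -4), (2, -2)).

Compute the Jacobian determinant of (x, y) with respect to (u, v):

    ∂(x,y)/∂(u,v) = | -3  2 | = (-3)(-2) - (2)(-1) = 8.
                   | -1  -2 |

Its absolute value is |J| = 8 (the area scaling factor).

Substituting x = -3u + 2v, y = -u - 2v into the integrand,

    x^2 + y^2 → 10u^2 - 8u v + 8v^2,

so the integral becomes

    ∬_R (10u^2 - 8u v + 8v^2) · |J| du dv = ∫_0^2 ∫_0^1 (80u^2 - 64u v + 64v^2) dv du.

Inner (v): 80u^2 - 32u + 64/3.
Outer (u): 192.

Therefore ∬_D (x^2 + y^2) dx dy = 192.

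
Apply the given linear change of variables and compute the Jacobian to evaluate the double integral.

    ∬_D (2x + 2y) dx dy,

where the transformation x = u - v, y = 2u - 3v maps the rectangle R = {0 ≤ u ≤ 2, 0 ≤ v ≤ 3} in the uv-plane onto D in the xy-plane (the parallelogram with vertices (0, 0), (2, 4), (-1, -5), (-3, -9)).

Compute the Jacobian determinant of (x, y) with respect to (u, v):

    ∂(x,y)/∂(u,v) = | 1  -1 | = (1)(-3) - (-1)(2) = -1.
                   | 2  -3 |

Its absolute value is |J| = 1 (the area scaling factor).

Substituting x = u - v, y = 2u - 3v into the integrand,

    2x + 2y → 6u - 8v,

so the integral becomes

    ∬_R (6u - 8v) · |J| du dv = ∫_0^2 ∫_0^3 (6u - 8v) dv du.

Inner (v): 18u - 36.
Outer (u): -36.

Therefore ∬_D (2x + 2y) dx dy = -36.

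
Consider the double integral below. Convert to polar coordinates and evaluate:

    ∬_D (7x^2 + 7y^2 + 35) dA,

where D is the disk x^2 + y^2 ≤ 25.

The region D is 0 ≤ r ≤ 5, 0 ≤ θ ≤ 2π in polar coordinates, where x = r cos(θ), y = r sin(θ), and dA = r dr dθ.

Under the substitution, the integrand becomes 7r^2 + 35, so

    ∬_D (7x^2 + 7y^2 + 35) dA = ∫_{0}^{2π} ∫_{0}^{5} (7r^2 + 35) · r dr dθ.

Inner integral (in r): ∫_{0}^{5} (7r^2 + 35) · r dr = 6125/4.

Outer integral (in θ): ∫_{0}^{2π} (6125/4) dθ = 6125π/2.

Therefore ∬_D (7x^2 + 7y^2 + 35) dA = 6125π/2.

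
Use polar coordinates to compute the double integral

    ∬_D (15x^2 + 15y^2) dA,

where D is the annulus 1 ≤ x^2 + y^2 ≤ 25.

The region D is 1 ≤ r ≤ 5, 0 ≤ θ ≤ 2π in polar coordinates, where x = r cos(θ), y = r sin(θ), and dA = r dr dθ.

Under the substitution, the integrand becomes 15r^2, so

    ∬_D (15x^2 + 15y^2) dA = ∫_{0}^{2π} ∫_{1}^{5} (15r^2) · r dr dθ.

Inner integral (in r): ∫_{1}^{5} (15r^2) · r dr = 2340.

Outer integral (in θ): ∫_{0}^{2π} (2340) dθ = 4680π.

Therefore ∬_D (15x^2 + 15y^2) dA = 4680π.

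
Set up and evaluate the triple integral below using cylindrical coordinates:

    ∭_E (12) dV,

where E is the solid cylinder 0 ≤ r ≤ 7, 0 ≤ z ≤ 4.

In cylindrical coordinates, x = r cos(θ), y = r sin(θ), z = z, and dV = r dr dθ dz.

The integrand becomes 12, so

    ∭_E (12) dV = ∫_{0}^{2π} ∫_{0}^{7} ∫_{0}^{4} (12) · r dz dr dθ.

Inner (z): 48r.
Middle (r from 0 to 7): 1176.
Outer (θ): 2352π.

Therefore the triple integral equals 2352π.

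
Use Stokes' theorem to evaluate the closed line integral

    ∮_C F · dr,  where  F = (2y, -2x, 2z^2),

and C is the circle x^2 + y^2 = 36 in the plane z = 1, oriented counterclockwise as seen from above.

Let S be the flat disk x^2 + y^2 ≤ 36 in the plane z = 1, with upward unit normal n̂ = ẑ. By Stokes' theorem,

    ∮_C F · dr = ∬_S (∇ × F) · n̂ dS = ∬_D (curl F)_z dA,

where D is the disk x^2 + y^2 ≤ 36.

Compute the curl of F = (2y, -2x, 2z^2):
    (∇ × F)_x = ∂F_z/∂y - ∂F_y/∂z = 0,
    (∇ × F)_y = ∂F_x/∂z - ∂F_z/∂x = 0,
    (∇ × F)_z = ∂F_y/∂x - ∂F_x/∂y = -4.

On z = 1, (curl F)_z = -4.

Convert to polar (x = r cos θ, y = r sin θ, dA = r dr dθ); the integrand becomes -4, so

    ∬_D (curl F)_z dA = ∫_0^{2π} ∫_0^{6} (-4) · r dr dθ.

Inner (r from 0 to 6): -72.
Outer (θ from 0 to 2π): -144π.

Therefore ∮_C F · dr = -144π.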